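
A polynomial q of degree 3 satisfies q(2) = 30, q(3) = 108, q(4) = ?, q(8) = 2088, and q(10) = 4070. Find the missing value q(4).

260

The 4 known points determine the degree-3 polynomial uniquely.
Write q(t) = at^3 + bt^2 + ct + d. Substituting each data point gives a linear system:
  8a + 4b + 2c + d = 30
  27a + 9b + 3c + d = 108
  512a + 64b + 8c + d = 2088
  1000a + 100b + 10c + d = 4070
Solving the system yields a = 4, b = 1, c = -3, d = 0.
So q(t) = 4t^3 + t^2 - 3t.
Then q(4) = 260.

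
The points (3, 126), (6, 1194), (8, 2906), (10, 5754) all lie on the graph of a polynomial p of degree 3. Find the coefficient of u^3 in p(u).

6

Write p(u) = au^3 + bu^2 + cu + d. Substituting each data point gives a linear system:
  27a + 9b + 3c + d = 126
  216a + 36b + 6c + d = 1194
  512a + 64b + 8c + d = 2906
  1000a + 100b + 10c + d = 5754
Solving the system yields a = 6, b = -2, c = -4, d = -6.
So p(u) = 6u^3 - 2u^2 - 4u - 6.
The leading coefficient is 6.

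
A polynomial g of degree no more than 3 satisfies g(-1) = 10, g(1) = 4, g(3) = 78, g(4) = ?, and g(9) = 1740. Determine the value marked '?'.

175

The 4 known points determine the degree-3 polynomial uniquely.
Write g(x) = ax^3 + bx^2 + cx + d. Substituting each data point gives a linear system:
  -a + b - c + d = 10
  a + b + c + d = 4
  27a + 9b + 3c + d = 78
  729a + 81b + 9c + d = 1740
Solving the system yields a = 2, b = 4, c = -5, d = 3.
So g(x) = 2x^3 + 4x^2 - 5x + 3.
Then g(4) = 175.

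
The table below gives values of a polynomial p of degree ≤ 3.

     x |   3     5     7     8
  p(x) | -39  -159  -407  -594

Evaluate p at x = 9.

-831

Write p(x) = ax^3 + bx^2 + cx + d. Substituting each data point gives a linear system:
  27a + 9b + 3c + d = -39
  125a + 25b + 5c + d = -159
  343a + 49b + 7c + d = -407
  512a + 64b + 8c + d = -594
Solving the system yields a = -1, b = -1, c = -3, d = 6.
So p(x) = -x^3 - x^2 - 3x + 6.
Then p(9) = -831.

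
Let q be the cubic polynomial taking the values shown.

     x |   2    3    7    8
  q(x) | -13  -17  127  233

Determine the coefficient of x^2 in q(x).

Write q(x) = ax^3 + bx^2 + cx + d. Substituting each data point gives a linear system:
  8a + 4b + 2c + d = -13
  27a + 9b + 3c + d = -17
  343a + 49b + 7c + d = 127
  512a + 64b + 8c + d = 233
Solving the system yields a = 1, b = -4, c = -3, d = 1.
So q(x) = x^3 - 4x^2 - 3x + 1.
The coefficient of x^2 is -4.

-4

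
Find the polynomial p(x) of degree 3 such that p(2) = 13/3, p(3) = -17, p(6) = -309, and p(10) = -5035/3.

p(x) = -2x^3 + 3x^2 + (5/3)x + 5

Write p(x) = ax^3 + bx^2 + cx + d. Substituting each data point gives a linear system:
  8a + 4b + 2c + d = 13/3
  27a + 9b + 3c + d = -17
  216a + 36b + 6c + d = -309
  1000a + 100b + 10c + d = -5035/3
Solving the system yields a = -2, b = 3, c = 5/3, d = 5.
So p(x) = -2x^3 + 3x^2 + (5/3)x + 5.
Check: p(10) = -5035/3. ✓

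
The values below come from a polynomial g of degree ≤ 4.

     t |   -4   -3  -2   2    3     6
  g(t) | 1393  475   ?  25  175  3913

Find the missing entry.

105

The 5 known points determine the degree-4 polynomial uniquely.
Write g(t) = at^4 + bt^3 + ct^2 + dt + e. Substituting each data point gives a linear system:
  256a - 64b + 16c - 4d + e = 1393
  81a - 27b + 9c - 3d + e = 475
  16a + 8b + 4c + 2d + e = 25
  81a + 27b + 9c + 3d + e = 175
  1296a + 216b + 36c + 6d + e = 3913
Solving the system yields a = 4, b = -6, c = 0, d = 4, e = 1.
So g(t) = 4t^4 - 6t^3 + 4t + 1.
Then g(-2) = 105.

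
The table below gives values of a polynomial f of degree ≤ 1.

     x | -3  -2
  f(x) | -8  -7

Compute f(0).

-5

Using the Lagrange interpolation formula with nodes -3, -2:
  L_0(x) = (x + 2) / -1
  L_1(x) = (x + 3) / 1
Then f(x) = -8·L_0(x) - 7·L_1(x).
Expanding and collecting terms gives f(x) = x - 5.
Evaluating at x = 0: f(0) = -5.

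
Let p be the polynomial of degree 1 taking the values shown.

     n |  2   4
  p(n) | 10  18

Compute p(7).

Using the Lagrange interpolation formula with nodes 2, 4:
  L_0(n) = (n - 4) / -2
  L_1(n) = (n - 2) / 2
Then p(n) = 10·L_0(n) + 18·L_1(n).
Expanding and collecting terms gives p(n) = 4n + 2.
Evaluating at n = 7: p(7) = 30.

30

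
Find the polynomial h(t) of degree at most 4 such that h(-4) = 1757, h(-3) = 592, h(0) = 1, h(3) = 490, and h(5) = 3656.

Write h(t) = at^4 + bt^3 + ct^2 + dt + e. Substituting each data point gives a linear system:
  256a - 64b + 16c - 4d + e = 1757
  81a - 27b + 9c - 3d + e = 592
  e = 1
  81a + 27b + 9c + 3d + e = 490
  625a + 125b + 25c + 5d + e = 3656
Solving the system yields a = 6, b = -2, c = 6, d = 1, e = 1.
So h(t) = 6t⁴ - 2t³ + 6t² + t + 1.
Check: h(5) = 3656. ✓

h(t) = 6t^4 - 2t^3 + 6t^2 + t + 1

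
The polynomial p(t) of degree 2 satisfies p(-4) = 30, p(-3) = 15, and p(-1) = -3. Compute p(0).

Using the Lagrange interpolation formula with nodes -4, -3, -1:
  L_0(t) = (t + 3)(t + 1) / 3
  L_1(t) = (t + 4)(t + 1) / -2
  L_2(t) = (t + 4)(t + 3) / 6
Then p(t) = 30·L_0(t) + 15·L_1(t) - 3·L_2(t).
Expanding and collecting terms gives p(t) = 2t^2 - t - 6.
Evaluating at t = 0: p(0) = -6.

-6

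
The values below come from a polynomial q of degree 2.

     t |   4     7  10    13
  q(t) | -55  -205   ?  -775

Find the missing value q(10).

-445

On equispaced nodes a degree-2 polynomial has vanishing third forward difference, so
  - q(4) + 3·q(7) - 3·q(10) + q(13) = 0.
Substituting the known values and solving for q(10):
  -3·q(10) = 1335
  q(10) = -445.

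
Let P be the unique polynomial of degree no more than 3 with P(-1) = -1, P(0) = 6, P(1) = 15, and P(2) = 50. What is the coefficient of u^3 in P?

4

Write P(u) = au^3 + bu^2 + cu + d. Substituting each data point gives a linear system:
  -a + b - c + d = -1
  d = 6
  a + b + c + d = 15
  8a + 4b + 2c + d = 50
Solving the system yields a = 4, b = 1, c = 4, d = 6.
So P(u) = 4u³ + u² + 4u + 6.
The leading coefficient is 4.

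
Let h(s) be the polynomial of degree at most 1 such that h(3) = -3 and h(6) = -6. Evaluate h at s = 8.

-8

Using the Lagrange interpolation formula with nodes 3, 6:
  L_0(s) = (s - 6) / -3
  L_1(s) = (s - 3) / 3
Then h(s) = -3·L_0(s) - 6·L_1(s).
Expanding and collecting terms gives h(s) = -s.
Evaluating at s = 8: h(8) = -8.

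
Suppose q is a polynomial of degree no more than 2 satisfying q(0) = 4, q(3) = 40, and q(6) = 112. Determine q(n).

q(n) = 2n^2 + 6n + 4

Write q(n) = an^2 + bn + c. Substituting each data point gives a linear system:
  c = 4
  9a + 3b + c = 40
  36a + 6b + c = 112
Solving the system yields a = 2, b = 6, c = 4.
So q(n) = 2n^2 + 6n + 4.
Check: q(0) = 4. ✓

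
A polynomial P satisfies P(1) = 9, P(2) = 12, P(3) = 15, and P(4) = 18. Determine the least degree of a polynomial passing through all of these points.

1

Forward differences of the values at x = 1, 2, 3, 4:
  P  : 9  12  15  18
  Δ  : 3  3  3
  Δ^2: 0  0
  Δ^3: 0
The first differences are constant (3) and nonzero, while all higher differences vanish, so the minimal degree is 1.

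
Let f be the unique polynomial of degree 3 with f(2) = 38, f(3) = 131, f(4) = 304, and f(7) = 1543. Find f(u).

Write f(u) = au^3 + bu^2 + cu + d. Substituting each data point gives a linear system:
  8a + 4b + 2c + d = 38
  27a + 9b + 3c + d = 131
  64a + 16b + 4c + d = 304
  343a + 49b + 7c + d = 1543
Solving the system yields a = 4, b = 4, c = -3, d = -4.
So f(u) = 4u^3 + 4u^2 - 3u - 4.
Check: f(7) = 1543. ✓

f(u) = 4u^3 + 4u^2 - 3u - 4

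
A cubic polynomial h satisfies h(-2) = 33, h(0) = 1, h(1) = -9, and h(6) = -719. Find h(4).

-231

Using the Lagrange interpolation formula with nodes -2, 0, 1, 6:
  L_0(n) = n(n - 1)(n - 6) / -48
  L_1(n) = (n + 2)(n - 1)(n - 6) / 12
  L_2(n) = (n + 2)n(n - 6) / -15
  L_3(n) = (n + 2)n(n - 1) / 240
Then h(n) = 33·L_0(n) + 1·L_1(n) - 9·L_2(n) - 719·L_3(n).
Expanding and collecting terms gives h(n) = -3n^3 - n^2 - 6n + 1.
Evaluating at n = 4: h(4) = -231.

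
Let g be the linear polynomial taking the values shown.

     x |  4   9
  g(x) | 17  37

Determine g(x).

g(x) = 4x + 1

Using the Lagrange interpolation formula with nodes 4, 9:
  L_0(x) = (x - 9) / -5
  L_1(x) = (x - 4) / 5
Then g(x) = 17·L_0(x) + 37·L_1(x).
Expanding and collecting terms gives g(x) = 4x + 1.
Check: g(9) = 37. ✓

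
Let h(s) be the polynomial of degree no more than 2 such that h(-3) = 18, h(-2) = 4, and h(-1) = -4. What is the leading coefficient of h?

Write h(s) = as^2 + bs + c. Substituting each data point gives a linear system:
  9a - 3b + c = 18
  4a - 2b + c = 4
  a - b + c = -4
Solving the system yields a = 3, b = 1, c = -6.
So h(s) = 3s^2 + s - 6.
The leading coefficient is 3.

3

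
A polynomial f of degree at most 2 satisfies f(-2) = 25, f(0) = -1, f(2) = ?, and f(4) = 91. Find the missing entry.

21

On equispaced nodes a degree-2 polynomial has vanishing third forward difference, so
  - f(-2) + 3·f(0) - 3·f(2) + f(4) = 0.
Substituting the known values and solving for f(2):
  -3·f(2) = -63
  f(2) = 21.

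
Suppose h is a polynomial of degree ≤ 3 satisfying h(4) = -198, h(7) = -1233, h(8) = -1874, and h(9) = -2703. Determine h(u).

h(u) = -4u^3 + 2u^2 + 5u + 6

Write h(u) = au^3 + bu^2 + cu + d. Substituting each data point gives a linear system:
  64a + 16b + 4c + d = -198
  343a + 49b + 7c + d = -1233
  512a + 64b + 8c + d = -1874
  729a + 81b + 9c + d = -2703
Solving the system yields a = -4, b = 2, c = 5, d = 6.
So h(u) = -4u^3 + 2u^2 + 5u + 6.
Check: h(4) = -198. ✓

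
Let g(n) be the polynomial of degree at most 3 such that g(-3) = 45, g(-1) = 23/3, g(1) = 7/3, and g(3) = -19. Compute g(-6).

Write g(n) = an^3 + bn^2 + cn + d. Substituting each data point gives a linear system:
  -27a + 9b - 3c + d = 45
  -a + b - c + d = 23/3
  a + b + c + d = 7/3
  27a + 9b + 3c + d = -19
Solving the system yields a = -1, b = 1, c = -5/3, d = 4.
So g(n) = -n³ + n² - (5/3)n + 4.
Then g(-6) = 266.

266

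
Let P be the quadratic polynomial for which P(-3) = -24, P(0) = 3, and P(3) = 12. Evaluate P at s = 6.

3

Write P(s) = as^2 + bs + c. Substituting each data point gives a linear system:
  9a - 3b + c = -24
  c = 3
  9a + 3b + c = 12
Solving the system yields a = -1, b = 6, c = 3.
So P(s) = -s^2 + 6s + 3.
Then P(6) = 3.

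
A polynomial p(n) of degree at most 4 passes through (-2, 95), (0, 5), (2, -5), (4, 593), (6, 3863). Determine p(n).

Write p(n) = an^4 + bn^3 + cn^2 + dn + e. Substituting each data point gives a linear system:
  16a - 8b + 4c - 2d + e = 95
  e = 5
  16a + 8b + 4c + 2d + e = -5
  256a + 64b + 16c + 4d + e = 593
  1296a + 216b + 36c + 6d + e = 3863
Solving the system yields a = 4, b = -5, c = -6, d = -5, e = 5.
So p(n) = 4n^4 - 5n^3 - 6n^2 - 5n + 5.
Check: p(4) = 593. ✓

p(n) = 4n^4 - 5n^3 - 6n^2 - 5n + 5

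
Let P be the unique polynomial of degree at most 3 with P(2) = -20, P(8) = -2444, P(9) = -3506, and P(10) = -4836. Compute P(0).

4

Write P(x) = ax^3 + bx^2 + cx + d. Substituting each data point gives a linear system:
  8a + 4b + 2c + d = -20
  512a + 64b + 8c + d = -2444
  729a + 81b + 9c + d = -3506
  1000a + 100b + 10c + d = -4836
Solving the system yields a = -5, b = 1, c = 6, d = 4.
So P(x) = -5x^3 + x^2 + 6x + 4.
Then P(0) = 4.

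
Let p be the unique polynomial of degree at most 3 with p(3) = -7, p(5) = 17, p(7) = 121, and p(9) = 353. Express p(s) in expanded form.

p(s) = s^3 - 5s^2 + 3s + 2

Using the Lagrange interpolation formula with nodes 3, 5, 7, 9:
  L_0(s) = (s - 5)(s - 7)(s - 9) / -48
  L_1(s) = (s - 3)(s - 7)(s - 9) / 16
  L_2(s) = (s - 3)(s - 5)(s - 9) / -16
  L_3(s) = (s - 3)(s - 5)(s - 7) / 48
Then p(s) = -7·L_0(s) + 17·L_1(s) + 121·L_2(s) + 353·L_3(s).
Expanding and collecting terms gives p(s) = s^3 - 5s^2 + 3s + 2.
Check: p(3) = -7. ✓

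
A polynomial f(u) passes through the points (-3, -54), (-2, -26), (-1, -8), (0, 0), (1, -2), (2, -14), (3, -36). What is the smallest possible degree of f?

2

Forward differences of the values at u = -3, -2, -1, 0, 1, 2, 3:
  f  : -54  -26  -8  0  -2  -14  -36
  Δ  : 28  18  8  -2  -12  -22
  Δ^2: -10  -10  -10  -10  -10
  Δ^3: 0  0  0  0
  Δ^4: 0  0  0
  Δ^5: 0  0
  Δ^6: 0
The second differences are constant (-10) and nonzero, while all higher differences vanish, so the minimal degree is 2.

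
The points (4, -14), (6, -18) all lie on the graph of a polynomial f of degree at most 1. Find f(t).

Write f(t) = at + b. Substituting each data point gives a linear system:
  4a + b = -14
  6a + b = -18
Solving the system yields a = -2, b = -6.
So f(t) = -2t - 6.
Check: f(6) = -18. ✓

f(t) = -2t - 6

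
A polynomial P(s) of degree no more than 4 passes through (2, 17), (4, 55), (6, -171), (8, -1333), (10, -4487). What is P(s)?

P(s) = -s^4 + 6s^3 - 5s^2 + s + 3

Write P(s) = as^4 + bs^3 + cs^2 + ds + e. Substituting each data point gives a linear system:
  16a + 8b + 4c + 2d + e = 17
  256a + 64b + 16c + 4d + e = 55
  1296a + 216b + 36c + 6d + e = -171
  4096a + 512b + 64c + 8d + e = -1333
  10000a + 1000b + 100c + 10d + e = -4487
Solving the system yields a = -1, b = 6, c = -5, d = 1, e = 3.
So P(s) = -s⁴ + 6s³ - 5s² + s + 3.
Check: P(4) = 55. ✓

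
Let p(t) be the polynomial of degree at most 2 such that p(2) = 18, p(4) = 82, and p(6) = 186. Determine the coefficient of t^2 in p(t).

Write p(t) = at^2 + bt + c. Substituting each data point gives a linear system:
  4a + 2b + c = 18
  16a + 4b + c = 82
  36a + 6b + c = 186
Solving the system yields a = 5, b = 2, c = -6.
So p(t) = 5t^2 + 2t - 6.
The leading coefficient is 5.

5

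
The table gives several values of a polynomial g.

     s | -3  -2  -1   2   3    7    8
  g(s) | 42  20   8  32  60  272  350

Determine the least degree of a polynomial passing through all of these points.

Divided differences on the nodes -3, -2, -1, 2, 3, 7, 8:
  order 0: 42  20  8  32  60  272  350
  order 1: -22  -12  8  28  53  78
  order 2: 5  5  5  5  5
  order 3: 0  0  0  0
  order 4: 0  0  0
  order 5: 0  0
  order 6: 0
The order-2 divided differences are all 5 (nonzero) and every higher order vanishes, so the data lies on a polynomial of degree exactly 2.

2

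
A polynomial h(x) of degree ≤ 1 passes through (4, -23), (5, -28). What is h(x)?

h(x) = -5x - 3

Using the Lagrange interpolation formula with nodes 4, 5:
  L_0(x) = (x - 5) / -1
  L_1(x) = (x - 4) / 1
Then h(x) = -23·L_0(x) - 28·L_1(x).
Expanding and collecting terms gives h(x) = -5x - 3.
Check: h(4) = -23. ✓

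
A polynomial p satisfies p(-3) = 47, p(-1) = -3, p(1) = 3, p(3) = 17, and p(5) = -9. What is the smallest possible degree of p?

Forward differences of the values at t = -3, -1, 1, 3, 5:
  p  : 47  -3  3  17  -9
  Δ  : -50  6  14  -26
  Δ^2: 56  8  -40
  Δ^3: -48  -48
  Δ^4: 0
The third differences are constant (-48) and nonzero, while all higher differences vanish, so the minimal degree is 3.

3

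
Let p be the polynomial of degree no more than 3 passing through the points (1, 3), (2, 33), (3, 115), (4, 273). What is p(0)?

1

Using the Lagrange interpolation formula with nodes 1, 2, 3, 4:
  L_0(n) = (n - 2)(n - 3)(n - 4) / -6
  L_1(n) = (n - 1)(n - 3)(n - 4) / 2
  L_2(n) = (n - 1)(n - 2)(n - 4) / -2
  L_3(n) = (n - 1)(n - 2)(n - 3) / 6
Then p(n) = 3·L_0(n) + 33·L_1(n) + 115·L_2(n) + 273·L_3(n).
Expanding and collecting terms gives p(n) = 4n^3 + 2n^2 - 4n + 1.
Evaluating at n = 0: p(0) = 1.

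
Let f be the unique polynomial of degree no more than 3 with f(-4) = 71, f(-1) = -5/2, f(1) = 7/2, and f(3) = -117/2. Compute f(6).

Write f(x) = ax^3 + bx^2 + cx + d. Substituting each data point gives a linear system:
  -64a + 16b - 4c + d = 71
  -a + b - c + d = -5/2
  a + b + c + d = 7/2
  27a + 9b + 3c + d = -117/2
Solving the system yields a = -2, b = -5/2, c = 5, d = 3.
So f(x) = -2x^3 - (5/2)x^2 + 5x + 3.
Then f(6) = -489.

-489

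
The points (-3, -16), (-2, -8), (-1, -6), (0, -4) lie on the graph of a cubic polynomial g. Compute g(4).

124

Write g(u) = au^3 + bu^2 + cu + d. Substituting each data point gives a linear system:
  -27a + 9b - 3c + d = -16
  -8a + 4b - 2c + d = -8
  -a + b - c + d = -6
  d = -4
Solving the system yields a = 1, b = 3, c = 4, d = -4.
So g(u) = u^3 + 3u^2 + 4u - 4.
Then g(4) = 124.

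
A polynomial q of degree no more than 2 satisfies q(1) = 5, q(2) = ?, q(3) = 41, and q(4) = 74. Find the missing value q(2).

On equispaced nodes a degree-2 polynomial has vanishing third forward difference, so
  - q(1) + 3·q(2) - 3·q(3) + q(4) = 0.
Substituting the known values and solving for q(2):
  3·q(2) = 54
  q(2) = 18.

18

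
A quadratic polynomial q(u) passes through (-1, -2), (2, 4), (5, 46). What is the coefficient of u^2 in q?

Write q(u) = au^2 + bu + c. Substituting each data point gives a linear system:
  a - b + c = -2
  4a + 2b + c = 4
  25a + 5b + c = 46
Solving the system yields a = 2, b = 0, c = -4.
So q(u) = 2u² - 4.
The leading coefficient is 2.

2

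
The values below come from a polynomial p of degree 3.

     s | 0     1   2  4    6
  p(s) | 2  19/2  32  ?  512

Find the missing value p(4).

170

The 4 known points determine the degree-3 polynomial uniquely.
Write p(s) = as^3 + bs^2 + cs + d. Substituting each data point gives a linear system:
  d = 2
  a + b + c + d = 19/2
  8a + 4b + 2c + d = 32
  216a + 36b + 6c + d = 512
Solving the system yields a = 2, b = 3/2, c = 4, d = 2.
So p(s) = 2s³ + (3/2)s² + 4s + 2.
Then p(4) = 170.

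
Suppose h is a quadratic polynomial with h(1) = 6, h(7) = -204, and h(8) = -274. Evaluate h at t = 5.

Using the Lagrange interpolation formula with nodes 1, 7, 8:
  L_0(t) = (t - 7)(t - 8) / 42
  L_1(t) = (t - 1)(t - 8) / -6
  L_2(t) = (t - 1)(t - 7) / 7
Then h(t) = 6·L_0(t) - 204·L_1(t) - 274·L_2(t).
Expanding and collecting terms gives h(t) = -5t^2 + 5t + 6.
Evaluating at t = 5: h(5) = -94.

-94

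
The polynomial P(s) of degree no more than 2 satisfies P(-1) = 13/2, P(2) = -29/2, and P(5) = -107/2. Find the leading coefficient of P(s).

Write P(s) = as^2 + bs + c. Substituting each data point gives a linear system:
  a - b + c = 13/2
  4a + 2b + c = -29/2
  25a + 5b + c = -107/2
Solving the system yields a = -1, b = -6, c = 3/2.
So P(s) = -s^2 - 6s + 3/2.
The leading coefficient is -1.

-1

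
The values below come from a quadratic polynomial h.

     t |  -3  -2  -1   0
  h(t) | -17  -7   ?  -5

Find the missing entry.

-3

On equispaced nodes a degree-2 polynomial has vanishing third forward difference, so
  - h(-3) + 3·h(-2) - 3·h(-1) + h(0) = 0.
Substituting the known values and solving for h(-1):
  -3·h(-1) = 9
  h(-1) = -3.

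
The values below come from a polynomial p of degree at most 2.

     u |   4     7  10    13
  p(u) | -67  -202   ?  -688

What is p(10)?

-409

On equispaced nodes a degree-2 polynomial has vanishing third forward difference, so
  - p(4) + 3·p(7) - 3·p(10) + p(13) = 0.
Substituting the known values and solving for p(10):
  -3·p(10) = 1227
  p(10) = -409.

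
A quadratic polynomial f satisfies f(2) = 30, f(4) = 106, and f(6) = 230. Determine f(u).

f(u) = 6u^2 + 2u + 2

Using the Lagrange interpolation formula with nodes 2, 4, 6:
  L_0(u) = (u - 4)(u - 6) / 8
  L_1(u) = (u - 2)(u - 6) / -4
  L_2(u) = (u - 2)(u - 4) / 8
Then f(u) = 30·L_0(u) + 106·L_1(u) + 230·L_2(u).
Expanding and collecting terms gives f(u) = 6u^2 + 2u + 2.
Check: f(4) = 106. ✓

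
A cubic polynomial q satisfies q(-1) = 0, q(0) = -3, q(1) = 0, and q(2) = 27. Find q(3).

96

Using the Lagrange interpolation formula with nodes -1, 0, 1, 2:
  L_0(t) = t(t - 1)(t - 2) / -6
  L_1(t) = (t + 1)(t - 1)(t - 2) / 2
  L_2(t) = (t + 1)t(t - 2) / -2
  L_3(t) = (t + 1)t(t - 1) / 6
Then q(t) = 0·L_0(t) - 3·L_1(t) + 0·L_2(t) + 27·L_3(t).
Expanding and collecting terms gives q(t) = 3t^3 + 3t^2 - 3t - 3.
Evaluating at t = 3: q(3) = 96.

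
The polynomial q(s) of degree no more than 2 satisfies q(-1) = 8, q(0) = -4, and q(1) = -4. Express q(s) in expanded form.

q(s) = 6s^2 - 6s - 4

Write q(s) = as^2 + bs + c. Substituting each data point gives a linear system:
  a - b + c = 8
  c = -4
  a + b + c = -4
Solving the system yields a = 6, b = -6, c = -4.
So q(s) = 6s² - 6s - 4.
Check: q(-1) = 8. ✓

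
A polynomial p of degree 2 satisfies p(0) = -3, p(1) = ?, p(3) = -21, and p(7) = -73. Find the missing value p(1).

The 3 known points determine the degree-2 polynomial uniquely.
Write p(t) = at^2 + bt + c. Substituting each data point gives a linear system:
  c = -3
  9a + 3b + c = -21
  49a + 7b + c = -73
Solving the system yields a = -1, b = -3, c = -3.
So p(t) = -t^2 - 3t - 3.
Then p(1) = -7.

-7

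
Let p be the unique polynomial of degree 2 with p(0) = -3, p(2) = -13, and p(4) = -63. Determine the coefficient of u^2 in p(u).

-5

Write p(u) = au^2 + bu + c. Substituting each data point gives a linear system:
  c = -3
  4a + 2b + c = -13
  16a + 4b + c = -63
Solving the system yields a = -5, b = 5, c = -3.
So p(u) = -5u^2 + 5u - 3.
The leading coefficient is -5.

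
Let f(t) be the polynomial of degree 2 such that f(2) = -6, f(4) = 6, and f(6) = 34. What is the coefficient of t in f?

Write f(t) = at^2 + bt + c. Substituting each data point gives a linear system:
  4a + 2b + c = -6
  16a + 4b + c = 6
  36a + 6b + c = 34
Solving the system yields a = 2, b = -6, c = -2.
So f(t) = 2t^2 - 6t - 2.
The coefficient of t is -6.

-6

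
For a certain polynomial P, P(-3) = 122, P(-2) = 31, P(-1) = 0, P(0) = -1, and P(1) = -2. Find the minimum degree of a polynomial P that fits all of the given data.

3

Forward differences of the values at x = -3, -2, -1, 0, 1:
  P  : 122  31  0  -1  -2
  Δ  : -91  -31  -1  -1
  Δ^2: 60  30  0
  Δ^3: -30  -30
  Δ^4: 0
The third differences are constant (-30) and nonzero, while all higher differences vanish, so the minimal degree is 3.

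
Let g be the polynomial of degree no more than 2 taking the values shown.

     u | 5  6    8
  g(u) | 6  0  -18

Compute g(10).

-44

Using the Lagrange interpolation formula with nodes 5, 6, 8:
  L_0(u) = (u - 6)(u - 8) / 3
  L_1(u) = (u - 5)(u - 8) / -2
  L_2(u) = (u - 5)(u - 6) / 6
Then g(u) = 6·L_0(u) + 0·L_1(u) - 18·L_2(u).
Expanding and collecting terms gives g(u) = -u^2 + 5u + 6.
Evaluating at u = 10: g(10) = -44.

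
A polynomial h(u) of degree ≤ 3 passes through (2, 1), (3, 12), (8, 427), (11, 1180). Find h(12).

Using the Lagrange interpolation formula with nodes 2, 3, 8, 11:
  L_0(u) = (u - 3)(u - 8)(u - 11) / -54
  L_1(u) = (u - 2)(u - 8)(u - 11) / 40
  L_2(u) = (u - 2)(u - 3)(u - 11) / -90
  L_3(u) = (u - 2)(u - 3)(u - 8) / 216
Then h(u) = 1·L_0(u) + 12·L_1(u) + 427·L_2(u) + 1180·L_3(u).
Expanding and collecting terms gives h(u) = u^3 - u^2 - 3u + 3.
Evaluating at u = 12: h(12) = 1551.

1551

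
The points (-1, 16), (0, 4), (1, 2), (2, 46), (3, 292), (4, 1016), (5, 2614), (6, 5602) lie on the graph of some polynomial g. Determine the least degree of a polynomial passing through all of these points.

4

Forward differences of the values at u = -1, 0, 1, 2, 3, 4, 5, 6:
  g  : 16  4  2  46  292  1016  2614  5602
  Δ  : -12  -2  44  246  724  1598  2988
  Δ^2: 10  46  202  478  874  1390
  Δ^3: 36  156  276  396  516
  Δ^4: 120  120  120  120
  Δ^5: 0  0  0
  Δ^6: 0  0
  Δ^7: 0
The fourth differences are constant (120) and nonzero, while all higher differences vanish, so the minimal degree is 4.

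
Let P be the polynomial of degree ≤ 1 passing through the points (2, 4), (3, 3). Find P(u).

Using the Lagrange interpolation formula with nodes 2, 3:
  L_0(u) = (u - 3) / -1
  L_1(u) = (u - 2) / 1
Then P(u) = 4·L_0(u) + 3·L_1(u).
Expanding and collecting terms gives P(u) = -u + 6.
Check: P(3) = 3. ✓

P(u) = -u + 6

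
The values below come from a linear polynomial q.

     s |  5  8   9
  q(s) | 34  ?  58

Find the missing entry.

The 2 known points determine the degree-1 polynomial uniquely.
Write q(s) = as + b. Substituting each data point gives a linear system:
  5a + b = 34
  9a + b = 58
Solving the system yields a = 6, b = 4.
So q(s) = 6s + 4.
Then q(8) = 52.

52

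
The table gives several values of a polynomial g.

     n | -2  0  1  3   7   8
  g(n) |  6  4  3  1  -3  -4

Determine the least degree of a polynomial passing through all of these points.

1

Divided differences on the nodes -2, 0, 1, 3, 7, 8:
  order 0: 6  4  3  1  -3  -4
  order 1: -1  -1  -1  -1  -1
  order 2: 0  0  0  0
  order 3: 0  0  0
  order 4: 0  0
  order 5: 0
The order-1 divided differences are all -1 (nonzero) and every higher order vanishes, so the data lies on a polynomial of degree exactly 1.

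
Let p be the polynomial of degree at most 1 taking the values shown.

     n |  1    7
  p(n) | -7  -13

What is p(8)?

Using the Lagrange interpolation formula with nodes 1, 7:
  L_0(n) = (n - 7) / -6
  L_1(n) = (n - 1) / 6
Then p(n) = -7·L_0(n) - 13·L_1(n).
Expanding and collecting terms gives p(n) = -n - 6.
Evaluating at n = 8: p(8) = -14.

-14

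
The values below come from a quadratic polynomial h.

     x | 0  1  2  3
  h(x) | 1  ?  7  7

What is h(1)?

5

On equispaced nodes a degree-2 polynomial has vanishing third forward difference, so
  - h(0) + 3·h(1) - 3·h(2) + h(3) = 0.
Substituting the known values and solving for h(1):
  3·h(1) = 15
  h(1) = 5.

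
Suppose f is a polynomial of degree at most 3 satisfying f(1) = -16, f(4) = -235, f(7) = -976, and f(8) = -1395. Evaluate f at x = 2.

-51

Using the Lagrange interpolation formula with nodes 1, 4, 7, 8:
  L_0(x) = (x - 4)(x - 7)(x - 8) / -126
  L_1(x) = (x - 1)(x - 7)(x - 8) / 36
  L_2(x) = (x - 1)(x - 4)(x - 8) / -18
  L_3(x) = (x - 1)(x - 4)(x - 7) / 28
Then f(x) = -16·L_0(x) - 235·L_1(x) - 976·L_2(x) - 1395·L_3(x).
Expanding and collecting terms gives f(x) = -2x^3 - 5x^2 - 6x - 3.
Evaluating at x = 2: f(2) = -51.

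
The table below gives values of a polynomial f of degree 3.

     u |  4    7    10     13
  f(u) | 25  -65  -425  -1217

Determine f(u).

Using the Lagrange interpolation formula with nodes 4, 7, 10, 13:
  L_0(u) = (u - 7)(u - 10)(u - 13) / -162
  L_1(u) = (u - 4)(u - 10)(u - 13) / 54
  L_2(u) = (u - 4)(u - 7)(u - 13) / -54
  L_3(u) = (u - 4)(u - 7)(u - 10) / 162
Then f(u) = 25·L_0(u) - 65·L_1(u) - 425·L_2(u) - 1217·L_3(u).
Expanding and collecting terms gives f(u) = -u^3 + 6u^2 - 3u + 5.
Check: f(10) = -425. ✓

f(u) = -u^3 + 6u^2 - 3u + 5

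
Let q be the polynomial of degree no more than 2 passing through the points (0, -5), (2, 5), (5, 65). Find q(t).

q(t) = 3t^2 - t - 5

Write q(t) = at^2 + bt + c. Substituting each data point gives a linear system:
  c = -5
  4a + 2b + c = 5
  25a + 5b + c = 65
Solving the system yields a = 3, b = -1, c = -5.
So q(t) = 3t² - t - 5.
Check: q(2) = 5. ✓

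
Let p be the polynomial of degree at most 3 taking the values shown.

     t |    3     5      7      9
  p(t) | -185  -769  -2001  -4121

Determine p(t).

p(t) = -5t^3 - 6t^2 + t + 1

Write p(t) = at^3 + bt^2 + ct + d. Substituting each data point gives a linear system:
  27a + 9b + 3c + d = -185
  125a + 25b + 5c + d = -769
  343a + 49b + 7c + d = -2001
  729a + 81b + 9c + d = -4121
Solving the system yields a = -5, b = -6, c = 1, d = 1.
So p(t) = -5t^3 - 6t^2 + t + 1.
Check: p(5) = -769. ✓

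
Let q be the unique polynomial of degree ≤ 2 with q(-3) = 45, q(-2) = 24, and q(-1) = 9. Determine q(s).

Using the Lagrange interpolation formula with nodes -3, -2, -1:
  L_0(s) = (s + 2)(s + 1) / 2
  L_1(s) = (s + 3)(s + 1) / -1
  L_2(s) = (s + 3)(s + 2) / 2
Then q(s) = 45·L_0(s) + 24·L_1(s) + 9·L_2(s).
Expanding and collecting terms gives q(s) = 3s² - 6s.
Check: q(-2) = 24. ✓

q(s) = 3s^2 - 6s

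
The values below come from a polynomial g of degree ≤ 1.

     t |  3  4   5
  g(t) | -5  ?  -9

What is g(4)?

On equispaced nodes a degree-1 polynomial has vanishing second forward difference, so
  g(3) - 2·g(4) + g(5) = 0.
Substituting the known values and solving for g(4):
  -2·g(4) = 14
  g(4) = -7.

-7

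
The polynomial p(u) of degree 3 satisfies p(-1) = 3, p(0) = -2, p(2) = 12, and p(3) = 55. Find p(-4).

-78

Using the Lagrange interpolation formula with nodes -1, 0, 2, 3:
  L_0(u) = u(u - 2)(u - 3) / -12
  L_1(u) = (u + 1)(u - 2)(u - 3) / 6
  L_2(u) = (u + 1)u(u - 3) / -6
  L_3(u) = (u + 1)u(u - 2) / 12
Then p(u) = 3·L_0(u) - 2·L_1(u) + 12·L_2(u) + 55·L_3(u).
Expanding and collecting terms gives p(u) = 2u^3 + 2u^2 - 5u - 2.
Evaluating at u = -4: p(-4) = -78.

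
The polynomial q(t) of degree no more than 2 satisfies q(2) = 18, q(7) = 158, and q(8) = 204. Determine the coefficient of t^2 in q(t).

3

Write q(t) = at^2 + bt + c. Substituting each data point gives a linear system:
  4a + 2b + c = 18
  49a + 7b + c = 158
  64a + 8b + c = 204
Solving the system yields a = 3, b = 1, c = 4.
So q(t) = 3t^2 + t + 4.
The leading coefficient is 3.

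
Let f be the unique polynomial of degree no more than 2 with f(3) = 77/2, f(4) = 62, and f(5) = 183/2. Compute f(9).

539/2

Forward differences of the values at s = 3, 4, 5:
  f  : 77/2  62  183/2
  Δ  : 47/2  59/2
  Δ^2: 6
The second differences are constant, confirming degree 2.
Interpolating (Newton forward form) and evaluating at s = 9 gives f(9) = 539/2.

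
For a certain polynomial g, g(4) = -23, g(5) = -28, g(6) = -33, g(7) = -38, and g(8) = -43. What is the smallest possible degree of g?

Forward differences of the values at x = 4, 5, 6, 7, 8:
  g  : -23  -28  -33  -38  -43
  Δ  : -5  -5  -5  -5
  Δ^2: 0  0  0
  Δ^3: 0  0
  Δ^4: 0
The first differences are constant (-5) and nonzero, while all higher differences vanish, so the minimal degree is 1.

1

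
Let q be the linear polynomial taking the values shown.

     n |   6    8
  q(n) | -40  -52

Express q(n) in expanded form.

q(n) = -6n - 4

Using the Lagrange interpolation formula with nodes 6, 8:
  L_0(n) = (n - 8) / -2
  L_1(n) = (n - 6) / 2
Then q(n) = -40·L_0(n) - 52·L_1(n).
Expanding and collecting terms gives q(n) = -6n - 4.
Check: q(8) = -52. ✓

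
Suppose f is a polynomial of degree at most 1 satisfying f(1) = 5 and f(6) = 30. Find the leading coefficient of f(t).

Write f(t) = at + b. Substituting each data point gives a linear system:
  a + b = 5
  6a + b = 30
Solving the system yields a = 5, b = 0.
So f(t) = 5t.
The leading coefficient is 5.

5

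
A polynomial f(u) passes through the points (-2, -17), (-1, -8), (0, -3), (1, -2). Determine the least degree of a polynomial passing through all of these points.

Forward differences of the values at u = -2, -1, 0, 1:
  f  : -17  -8  -3  -2
  Δ  : 9  5  1
  Δ^2: -4  -4
  Δ^3: 0
The second differences are constant (-4) and nonzero, while all higher differences vanish, so the minimal degree is 2.

2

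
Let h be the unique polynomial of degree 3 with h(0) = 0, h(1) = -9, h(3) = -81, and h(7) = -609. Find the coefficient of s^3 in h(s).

-1

Write h(s) = as^3 + bs^2 + cs + d. Substituting each data point gives a linear system:
  d = 0
  a + b + c + d = -9
  27a + 9b + 3c + d = -81
  343a + 49b + 7c + d = -609
Solving the system yields a = -1, b = -5, c = -3, d = 0.
So h(s) = -s^3 - 5s^2 - 3s.
The leading coefficient is -1.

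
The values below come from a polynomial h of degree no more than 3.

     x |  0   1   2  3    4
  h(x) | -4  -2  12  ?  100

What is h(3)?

On equispaced nodes a degree-3 polynomial has vanishing fourth forward difference, so
  h(0) - 4·h(1) + 6·h(2) - 4·h(3) + h(4) = 0.
Substituting the known values and solving for h(3):
  -4·h(3) = -176
  h(3) = 44.

44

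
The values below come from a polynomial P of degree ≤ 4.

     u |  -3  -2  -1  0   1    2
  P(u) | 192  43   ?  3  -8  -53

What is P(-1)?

On equispaced nodes a degree-4 polynomial has vanishing fifth forward difference, so
  - P(-3) + 5·P(-2) - 10·P(-1) + 10·P(0) - 5·P(1) + P(2) = 0.
Substituting the known values and solving for P(-1):
  -10·P(-1) = -40
  P(-1) = 4.

4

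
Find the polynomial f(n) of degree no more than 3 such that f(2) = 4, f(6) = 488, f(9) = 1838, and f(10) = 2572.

f(n) = 3n^3 - 4n^2 - 3n + 2

Write f(n) = an^3 + bn^2 + cn + d. Substituting each data point gives a linear system:
  8a + 4b + 2c + d = 4
  216a + 36b + 6c + d = 488
  729a + 81b + 9c + d = 1838
  1000a + 100b + 10c + d = 2572
Solving the system yields a = 3, b = -4, c = -3, d = 2.
So f(n) = 3n³ - 4n² - 3n + 2.
Check: f(6) = 488. ✓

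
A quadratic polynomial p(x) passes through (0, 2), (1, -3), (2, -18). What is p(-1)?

-3

Forward differences of the values at x = 0, 1, 2:
  p  : 2  -3  -18
  Δ  : -5  -15
  Δ^2: -10
The second differences are constant, confirming degree 2.
Interpolating (Newton forward form) and evaluating at x = -1 gives p(-1) = -3.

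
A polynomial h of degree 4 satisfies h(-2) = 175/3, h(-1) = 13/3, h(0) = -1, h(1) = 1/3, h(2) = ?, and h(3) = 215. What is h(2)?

The 5 known points determine the degree-4 polynomial uniquely.
Write h(n) = an^4 + bn^3 + cn^2 + dn + e. Substituting each data point gives a linear system:
  16a - 8b + 4c - 2d + e = 175/3
  a - b + c - d + e = 13/3
  e = -1
  a + b + c + d + e = 1/3
  81a + 27b + 9c + 3d + e = 215
Solving the system yields a = 3, b = -1, c = 1/3, d = -1, e = -1.
So h(n) = 3n^4 - n^3 + (1/3)n^2 - n - 1.
Then h(2) = 115/3.

115/3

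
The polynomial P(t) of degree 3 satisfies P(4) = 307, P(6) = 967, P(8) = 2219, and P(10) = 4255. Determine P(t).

P(t) = 4t^3 + 2t^2 + 6t - 5

Using the Lagrange interpolation formula with nodes 4, 6, 8, 10:
  L_0(t) = (t - 6)(t - 8)(t - 10) / -48
  L_1(t) = (t - 4)(t - 8)(t - 10) / 16
  L_2(t) = (t - 4)(t - 6)(t - 10) / -16
  L_3(t) = (t - 4)(t - 6)(t - 8) / 48
Then P(t) = 307·L_0(t) + 967·L_1(t) + 2219·L_2(t) + 4255·L_3(t).
Expanding and collecting terms gives P(t) = 4t^3 + 2t^2 + 6t - 5.
Check: P(4) = 307. ✓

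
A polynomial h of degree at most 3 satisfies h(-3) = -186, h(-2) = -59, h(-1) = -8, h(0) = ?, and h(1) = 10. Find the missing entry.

On equispaced nodes a degree-3 polynomial has vanishing fourth forward difference, so
  h(-3) - 4·h(-2) + 6·h(-1) - 4·h(0) + h(1) = 0.
Substituting the known values and solving for h(0):
  -4·h(0) = -12
  h(0) = 3.

3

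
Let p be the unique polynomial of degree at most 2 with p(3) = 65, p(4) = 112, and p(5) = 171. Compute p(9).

Write p(s) = as^2 + bs + c. Substituting each data point gives a linear system:
  9a + 3b + c = 65
  16a + 4b + c = 112
  25a + 5b + c = 171
Solving the system yields a = 6, b = 5, c = -4.
So p(s) = 6s^2 + 5s - 4.
Then p(9) = 527.

527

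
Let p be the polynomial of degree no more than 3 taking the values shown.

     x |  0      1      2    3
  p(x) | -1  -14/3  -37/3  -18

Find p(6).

37

Write p(x) = ax^3 + bx^2 + cx + d. Substituting each data point gives a linear system:
  d = -1
  a + b + c + d = -14/3
  8a + 4b + 2c + d = -37/3
  27a + 9b + 3c + d = -18
Solving the system yields a = 1, b = -5, c = 1/3, d = -1.
So p(x) = x^3 - 5x^2 + (1/3)x - 1.
Then p(6) = 37.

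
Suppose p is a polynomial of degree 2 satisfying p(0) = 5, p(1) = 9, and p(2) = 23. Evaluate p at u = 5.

Using the Lagrange interpolation formula with nodes 0, 1, 2:
  L_0(u) = (u - 1)(u - 2) / 2
  L_1(u) = u(u - 2) / -1
  L_2(u) = u(u - 1) / 2
Then p(u) = 5·L_0(u) + 9·L_1(u) + 23·L_2(u).
Expanding and collecting terms gives p(u) = 5u^2 - u + 5.
Evaluating at u = 5: p(5) = 125.

125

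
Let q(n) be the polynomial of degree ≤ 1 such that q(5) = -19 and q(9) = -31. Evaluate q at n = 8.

Using the Lagrange interpolation formula with nodes 5, 9:
  L_0(n) = (n - 9) / -4
  L_1(n) = (n - 5) / 4
Then q(n) = -19·L_0(n) - 31·L_1(n).
Expanding and collecting terms gives q(n) = -3n - 4.
Evaluating at n = 8: q(8) = -28.

-28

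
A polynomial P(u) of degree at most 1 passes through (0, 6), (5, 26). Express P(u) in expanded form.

Write P(u) = au + b. Substituting each data point gives a linear system:
  b = 6
  5a + b = 26
Solving the system yields a = 4, b = 6.
So P(u) = 4u + 6.
Check: P(5) = 26. ✓

P(u) = 4u + 6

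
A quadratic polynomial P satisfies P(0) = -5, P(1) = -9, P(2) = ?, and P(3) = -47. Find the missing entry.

The 3 known points determine the degree-2 polynomial uniquely.
Write P(u) = au^2 + bu + c. Substituting each data point gives a linear system:
  c = -5
  a + b + c = -9
  9a + 3b + c = -47
Solving the system yields a = -5, b = 1, c = -5.
So P(u) = -5u^2 + u - 5.
Then P(2) = -23.

-23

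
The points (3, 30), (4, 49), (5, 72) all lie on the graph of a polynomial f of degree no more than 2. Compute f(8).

165

Forward differences of the values at u = 3, 4, 5:
  f  : 30  49  72
  Δ  : 19  23
  Δ^2: 4
The second differences are constant, confirming degree 2.
Interpolating (Newton forward form) and evaluating at u = 8 gives f(8) = 165.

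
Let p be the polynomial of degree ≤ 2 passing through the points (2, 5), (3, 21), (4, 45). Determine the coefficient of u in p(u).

-4

Write p(u) = au^2 + bu + c. Substituting each data point gives a linear system:
  4a + 2b + c = 5
  9a + 3b + c = 21
  16a + 4b + c = 45
Solving the system yields a = 4, b = -4, c = -3.
So p(u) = 4u^2 - 4u - 3.
The coefficient of u is -4.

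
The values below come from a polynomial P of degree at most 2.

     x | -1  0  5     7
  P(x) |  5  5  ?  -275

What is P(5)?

-145

The 3 known points determine the degree-2 polynomial uniquely.
Write P(x) = ax^2 + bx + c. Substituting each data point gives a linear system:
  a - b + c = 5
  c = 5
  49a + 7b + c = -275
Solving the system yields a = -5, b = -5, c = 5.
So P(x) = -5x^2 - 5x + 5.
Then P(5) = -145.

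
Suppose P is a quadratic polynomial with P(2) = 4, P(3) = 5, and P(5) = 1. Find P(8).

Using the Lagrange interpolation formula with nodes 2, 3, 5:
  L_0(t) = (t - 3)(t - 5) / 3
  L_1(t) = (t - 2)(t - 5) / -2
  L_2(t) = (t - 2)(t - 3) / 6
Then P(t) = 4·L_0(t) + 5·L_1(t) + 1·L_2(t).
Expanding and collecting terms gives P(t) = -t^2 + 6t - 4.
Evaluating at t = 8: P(8) = -20.

-20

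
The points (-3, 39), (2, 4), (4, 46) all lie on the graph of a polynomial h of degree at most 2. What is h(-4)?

Using the Lagrange interpolation formula with nodes -3, 2, 4:
  L_0(n) = (n - 2)(n - 4) / 35
  L_1(n) = (n + 3)(n - 4) / -10
  L_2(n) = (n + 3)(n - 2) / 14
Then h(n) = 39·L_0(n) + 4·L_1(n) + 46·L_2(n).
Expanding and collecting terms gives h(n) = 4n^2 - 3n - 6.
Evaluating at n = -4: h(-4) = 70.

70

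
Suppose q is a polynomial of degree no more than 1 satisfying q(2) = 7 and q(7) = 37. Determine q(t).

Using the Lagrange interpolation formula with nodes 2, 7:
  L_0(t) = (t - 7) / -5
  L_1(t) = (t - 2) / 5
Then q(t) = 7·L_0(t) + 37·L_1(t).
Expanding and collecting terms gives q(t) = 6t - 5.
Check: q(2) = 7. ✓

q(t) = 6t - 5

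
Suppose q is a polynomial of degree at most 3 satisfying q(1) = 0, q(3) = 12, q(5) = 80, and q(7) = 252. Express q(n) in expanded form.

Using the Lagrange interpolation formula with nodes 1, 3, 5, 7:
  L_0(n) = (n - 3)(n - 5)(n - 7) / -48
  L_1(n) = (n - 1)(n - 5)(n - 7) / 16
  L_2(n) = (n - 1)(n - 3)(n - 7) / -16
  L_3(n) = (n - 1)(n - 3)(n - 5) / 48
Then q(n) = 0·L_0(n) + 12·L_1(n) + 80·L_2(n) + 252·L_3(n).
Expanding and collecting terms gives q(n) = n³ - 2n² + n.
Check: q(1) = 0. ✓

q(n) = n^3 - 2n^2 + n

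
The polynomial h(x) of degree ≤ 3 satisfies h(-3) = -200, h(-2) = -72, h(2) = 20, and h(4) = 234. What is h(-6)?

Using the Lagrange interpolation formula with nodes -3, -2, 2, 4:
  L_0(x) = (x + 2)(x - 2)(x - 4) / -35
  L_1(x) = (x + 3)(x - 2)(x - 4) / 24
  L_2(x) = (x + 3)(x + 2)(x - 4) / -40
  L_3(x) = (x + 3)(x + 2)(x - 2) / 84
Then h(x) = -200·L_0(x) - 72·L_1(x) + 20·L_2(x) + 234·L_3(x).
Expanding and collecting terms gives h(x) = 5x^3 - 6x^2 + 3x - 2.
Evaluating at x = -6: h(-6) = -1316.

-1316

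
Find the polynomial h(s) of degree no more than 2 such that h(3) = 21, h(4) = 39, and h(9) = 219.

Using the Lagrange interpolation formula with nodes 3, 4, 9:
  L_0(s) = (s - 4)(s - 9) / 6
  L_1(s) = (s - 3)(s - 9) / -5
  L_2(s) = (s - 3)(s - 4) / 30
Then h(s) = 21·L_0(s) + 39·L_1(s) + 219·L_2(s).
Expanding and collecting terms gives h(s) = 3s² - 3s + 3.
Check: h(4) = 39. ✓

h(s) = 3s^2 - 3s + 3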